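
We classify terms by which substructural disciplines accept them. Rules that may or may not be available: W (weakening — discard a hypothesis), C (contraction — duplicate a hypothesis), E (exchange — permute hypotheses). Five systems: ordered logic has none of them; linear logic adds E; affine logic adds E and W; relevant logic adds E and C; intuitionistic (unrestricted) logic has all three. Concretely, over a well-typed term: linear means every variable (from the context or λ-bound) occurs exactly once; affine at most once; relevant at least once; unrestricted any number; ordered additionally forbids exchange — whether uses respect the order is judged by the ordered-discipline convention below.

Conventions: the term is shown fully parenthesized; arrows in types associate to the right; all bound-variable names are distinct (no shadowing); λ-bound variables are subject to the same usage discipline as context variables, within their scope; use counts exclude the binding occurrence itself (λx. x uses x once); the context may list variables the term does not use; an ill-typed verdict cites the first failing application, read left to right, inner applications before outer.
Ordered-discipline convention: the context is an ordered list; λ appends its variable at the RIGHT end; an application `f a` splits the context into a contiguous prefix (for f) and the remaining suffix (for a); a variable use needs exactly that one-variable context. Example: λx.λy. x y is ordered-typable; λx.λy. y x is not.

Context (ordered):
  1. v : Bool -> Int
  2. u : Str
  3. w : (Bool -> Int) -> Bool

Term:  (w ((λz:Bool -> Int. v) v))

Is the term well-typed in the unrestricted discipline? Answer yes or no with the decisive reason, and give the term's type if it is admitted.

yes — type-checks (Bool) and nothing is barred; term : Bool
usage: v=2; u=0; w=1; z [bound]=0
left-to-right use order: w, v, v
typing: well-typed — term : Bool
across the five disciplines: ordered ✗ · linear ✗ · affine ✗ · relevant ✗ · unrestricted ✓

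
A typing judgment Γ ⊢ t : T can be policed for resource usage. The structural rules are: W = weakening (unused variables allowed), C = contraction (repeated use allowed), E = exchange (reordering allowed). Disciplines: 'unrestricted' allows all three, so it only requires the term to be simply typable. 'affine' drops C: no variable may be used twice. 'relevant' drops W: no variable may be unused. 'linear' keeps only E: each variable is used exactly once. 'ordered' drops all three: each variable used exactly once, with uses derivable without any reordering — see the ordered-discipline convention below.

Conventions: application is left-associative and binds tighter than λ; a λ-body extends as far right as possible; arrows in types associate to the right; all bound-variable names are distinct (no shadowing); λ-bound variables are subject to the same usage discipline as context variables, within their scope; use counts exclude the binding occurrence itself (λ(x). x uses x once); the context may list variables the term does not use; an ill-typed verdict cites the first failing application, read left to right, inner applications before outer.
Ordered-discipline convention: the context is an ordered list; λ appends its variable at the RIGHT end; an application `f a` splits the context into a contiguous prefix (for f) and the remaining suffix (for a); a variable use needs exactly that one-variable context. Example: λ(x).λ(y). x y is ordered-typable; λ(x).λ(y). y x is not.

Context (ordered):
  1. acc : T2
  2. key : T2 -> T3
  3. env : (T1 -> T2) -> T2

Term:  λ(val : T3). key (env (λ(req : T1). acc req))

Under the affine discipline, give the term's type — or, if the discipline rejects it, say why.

not well-typed under affine — not simply typable
usage: acc: 1×; key: 1×; env: 1×; val [bound]: 0×; req [bound]: 1×
left-to-right use order: key, env, acc, req
typing: ill-typed: non-arrow in function slot: T2
all disciplines: ordered ✗, linear ✗, affine ✗, relevant ✗, unrestricted ✗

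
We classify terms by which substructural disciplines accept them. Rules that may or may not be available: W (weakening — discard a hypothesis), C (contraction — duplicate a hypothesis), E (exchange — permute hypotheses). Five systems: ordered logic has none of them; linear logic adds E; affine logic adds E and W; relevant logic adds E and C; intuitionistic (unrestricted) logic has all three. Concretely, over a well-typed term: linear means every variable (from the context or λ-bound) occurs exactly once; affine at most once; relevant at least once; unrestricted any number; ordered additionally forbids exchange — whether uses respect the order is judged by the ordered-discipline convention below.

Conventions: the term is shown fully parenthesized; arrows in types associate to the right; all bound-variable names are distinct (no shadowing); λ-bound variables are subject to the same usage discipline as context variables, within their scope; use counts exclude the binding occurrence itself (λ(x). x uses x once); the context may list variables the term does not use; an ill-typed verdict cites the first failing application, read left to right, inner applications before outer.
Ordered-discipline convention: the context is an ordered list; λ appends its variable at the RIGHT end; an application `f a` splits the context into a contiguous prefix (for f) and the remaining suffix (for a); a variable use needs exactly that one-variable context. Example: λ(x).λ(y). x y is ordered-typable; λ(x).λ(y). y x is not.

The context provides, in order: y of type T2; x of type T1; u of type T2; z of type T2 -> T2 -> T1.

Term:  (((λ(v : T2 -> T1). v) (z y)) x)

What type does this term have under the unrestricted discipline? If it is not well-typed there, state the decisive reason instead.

not well-typed under unrestricted — the type mismatch rejects it
usage: y: 1; x: 1; u: 0; z: 1; v [bound]: 1
left-to-right use order: v, z, y, x
typing: ill-typed: an argument T1 mismatches the expected T2
all disciplines: ordered ✗, linear ✗, affine ✗, relevant ✗, unrestricted ✗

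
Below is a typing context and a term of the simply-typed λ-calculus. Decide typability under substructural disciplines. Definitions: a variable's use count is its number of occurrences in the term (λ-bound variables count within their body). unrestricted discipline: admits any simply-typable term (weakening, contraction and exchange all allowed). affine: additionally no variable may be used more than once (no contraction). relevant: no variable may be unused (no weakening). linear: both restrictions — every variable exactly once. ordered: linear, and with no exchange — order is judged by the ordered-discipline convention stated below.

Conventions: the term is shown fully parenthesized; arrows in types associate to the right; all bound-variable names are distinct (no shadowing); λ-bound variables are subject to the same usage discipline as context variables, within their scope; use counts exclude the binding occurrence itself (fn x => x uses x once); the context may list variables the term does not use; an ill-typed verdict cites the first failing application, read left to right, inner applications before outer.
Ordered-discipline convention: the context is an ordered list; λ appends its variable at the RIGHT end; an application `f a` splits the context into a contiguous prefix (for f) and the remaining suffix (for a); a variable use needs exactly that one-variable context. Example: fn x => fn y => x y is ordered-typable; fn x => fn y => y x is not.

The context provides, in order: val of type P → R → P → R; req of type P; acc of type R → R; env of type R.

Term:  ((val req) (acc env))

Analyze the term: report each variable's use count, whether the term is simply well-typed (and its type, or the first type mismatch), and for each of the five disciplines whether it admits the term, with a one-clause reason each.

variable uses: val: 1, req: 1, acc: 1, env: 1
use order (left to right): val, req, acc, env
typing: ✓ — P → R
ordered: ✓ — single-use (val, req, acc, env), ordered derivation ok
linear: ✓ — val, req, acc, env: one use apiece
affine: ✓ — at most one use each (val, req, acc, env)
relevant: ✓ — at least one use each (val, req, acc, env)
unrestricted: ✓ — simply typable at P → R; W, C, E all held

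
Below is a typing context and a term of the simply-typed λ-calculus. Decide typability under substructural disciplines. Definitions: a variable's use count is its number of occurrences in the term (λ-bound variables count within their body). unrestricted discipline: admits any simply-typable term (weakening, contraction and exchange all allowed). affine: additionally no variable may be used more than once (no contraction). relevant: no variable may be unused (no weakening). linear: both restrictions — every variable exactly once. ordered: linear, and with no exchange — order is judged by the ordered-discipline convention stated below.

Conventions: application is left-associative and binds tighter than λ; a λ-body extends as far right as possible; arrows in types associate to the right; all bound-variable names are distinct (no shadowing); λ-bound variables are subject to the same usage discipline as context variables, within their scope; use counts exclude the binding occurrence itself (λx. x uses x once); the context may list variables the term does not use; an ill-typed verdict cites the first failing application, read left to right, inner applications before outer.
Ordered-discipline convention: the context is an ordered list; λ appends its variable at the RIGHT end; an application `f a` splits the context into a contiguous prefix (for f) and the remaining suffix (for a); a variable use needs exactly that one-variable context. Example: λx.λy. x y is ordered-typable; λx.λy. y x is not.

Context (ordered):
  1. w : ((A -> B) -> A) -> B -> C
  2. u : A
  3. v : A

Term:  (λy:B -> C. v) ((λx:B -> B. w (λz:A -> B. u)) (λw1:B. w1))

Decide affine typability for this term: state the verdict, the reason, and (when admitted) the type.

yes — no duplicate uses among w, u, v, y, x, z, w1; term : A
use counts: w: 1; u: 1; v: 1; y (λ-bound): 0; x (λ-bound): 0; z (λ-bound): 0; w1 (λ-bound): 1
uses in reading order: v, w, u, w1
typing: the term checks, with type A
across the five disciplines: ordered ✗; linear ✗; affine ✓; relevant ✗; unrestricted ✓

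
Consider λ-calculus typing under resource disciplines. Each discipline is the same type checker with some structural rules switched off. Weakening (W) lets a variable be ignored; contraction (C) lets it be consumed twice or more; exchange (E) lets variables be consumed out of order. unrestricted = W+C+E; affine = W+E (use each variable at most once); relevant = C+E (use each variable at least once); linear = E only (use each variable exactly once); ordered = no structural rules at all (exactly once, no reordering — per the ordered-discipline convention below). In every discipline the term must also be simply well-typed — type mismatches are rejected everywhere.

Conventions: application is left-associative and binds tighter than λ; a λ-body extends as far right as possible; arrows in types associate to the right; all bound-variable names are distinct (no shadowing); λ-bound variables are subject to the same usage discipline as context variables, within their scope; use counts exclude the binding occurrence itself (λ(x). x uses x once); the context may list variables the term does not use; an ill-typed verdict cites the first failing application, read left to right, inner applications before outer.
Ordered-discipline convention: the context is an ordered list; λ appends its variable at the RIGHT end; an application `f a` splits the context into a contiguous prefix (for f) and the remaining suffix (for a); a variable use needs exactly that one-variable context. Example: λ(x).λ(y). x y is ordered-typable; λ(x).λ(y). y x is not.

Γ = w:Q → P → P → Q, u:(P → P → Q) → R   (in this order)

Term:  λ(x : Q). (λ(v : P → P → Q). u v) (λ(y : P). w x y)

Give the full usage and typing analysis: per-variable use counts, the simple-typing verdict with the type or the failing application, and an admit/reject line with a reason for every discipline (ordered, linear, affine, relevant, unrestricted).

counts: w=1; u=1; x (λ-bound)=1; v (λ-bound)=1; y (λ-bound)=1
uses in reading order: u, v, w, x, y
typing: ✓ — Q → R
ordered: ✗, no contiguous prefix/suffix split fits u, v, w, x, y
linear: ✓, each of w, u, x, v, y used exactly once
affine: ✓, no duplicate uses among w, u, x, v, y
relevant: ✓, none of w, u, x, v, y goes unused
unrestricted: ✓, typability at Q → R is all that's needed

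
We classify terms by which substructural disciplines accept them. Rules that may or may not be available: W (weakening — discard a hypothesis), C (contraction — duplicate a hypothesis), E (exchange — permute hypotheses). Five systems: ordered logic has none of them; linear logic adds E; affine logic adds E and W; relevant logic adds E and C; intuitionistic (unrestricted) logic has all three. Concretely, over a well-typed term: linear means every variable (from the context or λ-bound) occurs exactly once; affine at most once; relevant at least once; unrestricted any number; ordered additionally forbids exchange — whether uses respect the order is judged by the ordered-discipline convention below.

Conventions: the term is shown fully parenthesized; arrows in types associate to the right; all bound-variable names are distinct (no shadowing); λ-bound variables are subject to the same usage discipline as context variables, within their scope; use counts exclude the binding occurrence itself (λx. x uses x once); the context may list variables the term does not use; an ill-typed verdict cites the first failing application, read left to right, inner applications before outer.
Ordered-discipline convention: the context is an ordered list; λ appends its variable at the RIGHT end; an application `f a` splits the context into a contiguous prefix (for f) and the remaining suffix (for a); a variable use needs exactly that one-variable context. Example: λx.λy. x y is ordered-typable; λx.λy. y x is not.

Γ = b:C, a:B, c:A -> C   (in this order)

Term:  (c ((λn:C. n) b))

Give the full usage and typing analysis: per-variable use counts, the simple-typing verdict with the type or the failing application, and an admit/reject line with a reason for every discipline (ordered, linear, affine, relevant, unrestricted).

variable uses: b=1, a=0, c=1, n [bound]=1
order of uses: c, n, b
typing: ill-typed: an application expects A but receives C
ordered: ✗, fails simple typing
linear: ✗, a type mismatch blocks all five
affine: ✗, the type mismatch rejects it
relevant: ✗, not simply typable
unrestricted: ✗, fails simple typing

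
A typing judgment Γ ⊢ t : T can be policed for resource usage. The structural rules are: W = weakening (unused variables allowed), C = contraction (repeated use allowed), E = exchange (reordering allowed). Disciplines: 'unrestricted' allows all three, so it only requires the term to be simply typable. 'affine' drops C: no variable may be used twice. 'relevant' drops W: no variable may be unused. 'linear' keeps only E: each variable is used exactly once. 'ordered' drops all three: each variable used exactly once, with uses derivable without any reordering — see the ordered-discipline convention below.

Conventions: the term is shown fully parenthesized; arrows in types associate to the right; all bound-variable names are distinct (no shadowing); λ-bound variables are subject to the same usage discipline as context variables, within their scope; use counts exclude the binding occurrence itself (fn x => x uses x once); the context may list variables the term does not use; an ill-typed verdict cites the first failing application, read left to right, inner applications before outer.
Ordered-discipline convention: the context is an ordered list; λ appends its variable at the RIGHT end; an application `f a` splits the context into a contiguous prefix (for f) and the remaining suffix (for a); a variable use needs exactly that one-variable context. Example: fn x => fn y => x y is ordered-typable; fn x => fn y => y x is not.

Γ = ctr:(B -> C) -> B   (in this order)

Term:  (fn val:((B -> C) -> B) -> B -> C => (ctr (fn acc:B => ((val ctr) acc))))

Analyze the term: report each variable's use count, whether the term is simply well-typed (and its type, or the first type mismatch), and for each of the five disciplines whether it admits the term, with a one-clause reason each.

usage: ctr: 2×, val (bound): 1×, acc (bound): 1×
left-to-right use order: ctr, val, ctr, acc
typing: ✓ — (((B -> C) -> B) -> B -> C) -> B
ordered: ✗ — ctr ×2 used more than once (contraction)
linear: ✗ — ctr ×2 used more than once (contraction)
affine: ✗ — ctr ×2 used more than once (contraction)
relevant: ✓ — every one of ctr, val, acc appears
unrestricted: ✓ — well-typed at (((B -> C) -> B) -> B -> C) -> B; no restrictions here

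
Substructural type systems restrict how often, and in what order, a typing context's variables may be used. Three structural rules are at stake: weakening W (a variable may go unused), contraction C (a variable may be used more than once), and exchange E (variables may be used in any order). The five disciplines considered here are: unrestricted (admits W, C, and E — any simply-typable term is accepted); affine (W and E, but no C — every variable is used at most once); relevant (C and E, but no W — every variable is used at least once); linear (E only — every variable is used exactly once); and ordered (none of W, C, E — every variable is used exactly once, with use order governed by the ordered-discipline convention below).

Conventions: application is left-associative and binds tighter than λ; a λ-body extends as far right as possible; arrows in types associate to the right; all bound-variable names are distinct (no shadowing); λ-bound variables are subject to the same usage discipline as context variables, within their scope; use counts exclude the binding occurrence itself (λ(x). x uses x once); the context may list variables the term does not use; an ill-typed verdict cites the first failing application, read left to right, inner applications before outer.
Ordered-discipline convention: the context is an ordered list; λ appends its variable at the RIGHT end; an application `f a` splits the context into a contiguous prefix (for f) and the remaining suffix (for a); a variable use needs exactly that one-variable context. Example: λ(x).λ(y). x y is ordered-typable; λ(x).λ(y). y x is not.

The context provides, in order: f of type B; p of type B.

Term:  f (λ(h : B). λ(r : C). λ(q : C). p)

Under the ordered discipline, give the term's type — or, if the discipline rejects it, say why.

not well-typed under ordered — fails simple typing
variable uses: f ×1, p ×1, h [bound] ×0, r [bound] ×0, q [bound] ×0
left-to-right use order: f, p
typing: ill-typed: can't apply a value of type B
across the five disciplines: ordered ✗ · linear ✗ · affine ✗ · relevant ✗ · unrestricted ✗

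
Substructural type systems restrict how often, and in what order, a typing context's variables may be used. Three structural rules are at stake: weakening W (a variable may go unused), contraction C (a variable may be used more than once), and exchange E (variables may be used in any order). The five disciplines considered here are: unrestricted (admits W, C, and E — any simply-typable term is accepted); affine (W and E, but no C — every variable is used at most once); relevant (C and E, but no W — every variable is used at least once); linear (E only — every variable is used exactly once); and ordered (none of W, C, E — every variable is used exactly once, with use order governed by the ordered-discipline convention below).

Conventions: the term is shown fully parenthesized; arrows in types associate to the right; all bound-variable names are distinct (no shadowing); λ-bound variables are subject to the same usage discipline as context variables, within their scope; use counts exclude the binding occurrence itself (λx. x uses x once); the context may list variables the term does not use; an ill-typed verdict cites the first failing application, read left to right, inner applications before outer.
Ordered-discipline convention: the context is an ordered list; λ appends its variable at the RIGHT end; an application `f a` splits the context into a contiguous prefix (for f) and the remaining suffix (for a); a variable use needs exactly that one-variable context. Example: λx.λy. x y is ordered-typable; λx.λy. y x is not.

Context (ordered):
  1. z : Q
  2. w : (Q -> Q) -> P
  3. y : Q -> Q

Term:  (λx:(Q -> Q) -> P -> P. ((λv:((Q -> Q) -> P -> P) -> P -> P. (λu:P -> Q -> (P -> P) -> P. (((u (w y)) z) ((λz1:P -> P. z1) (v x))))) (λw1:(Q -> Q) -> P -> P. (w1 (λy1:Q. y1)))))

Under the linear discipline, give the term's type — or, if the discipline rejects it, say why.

term : ((Q -> Q) -> P -> P) -> (P -> Q -> (P -> P) -> P) -> P
variable uses: z: 1×, w: 1×, y: 1×, x (bound): 1×, v (bound): 1×, u (bound): 1×, z1 (bound): 1×, w1 (bound): 1×, y1 (bound): 1×
uses in reading order: u, w, y, z, z1, v, x, w1, y1
typing: ✓ — ((Q -> Q) -> P -> P) -> (P -> Q -> (P -> P) -> P) -> P
all disciplines: ordered ✗, linear ✓, affine ✓, relevant ✓, unrestricted ✓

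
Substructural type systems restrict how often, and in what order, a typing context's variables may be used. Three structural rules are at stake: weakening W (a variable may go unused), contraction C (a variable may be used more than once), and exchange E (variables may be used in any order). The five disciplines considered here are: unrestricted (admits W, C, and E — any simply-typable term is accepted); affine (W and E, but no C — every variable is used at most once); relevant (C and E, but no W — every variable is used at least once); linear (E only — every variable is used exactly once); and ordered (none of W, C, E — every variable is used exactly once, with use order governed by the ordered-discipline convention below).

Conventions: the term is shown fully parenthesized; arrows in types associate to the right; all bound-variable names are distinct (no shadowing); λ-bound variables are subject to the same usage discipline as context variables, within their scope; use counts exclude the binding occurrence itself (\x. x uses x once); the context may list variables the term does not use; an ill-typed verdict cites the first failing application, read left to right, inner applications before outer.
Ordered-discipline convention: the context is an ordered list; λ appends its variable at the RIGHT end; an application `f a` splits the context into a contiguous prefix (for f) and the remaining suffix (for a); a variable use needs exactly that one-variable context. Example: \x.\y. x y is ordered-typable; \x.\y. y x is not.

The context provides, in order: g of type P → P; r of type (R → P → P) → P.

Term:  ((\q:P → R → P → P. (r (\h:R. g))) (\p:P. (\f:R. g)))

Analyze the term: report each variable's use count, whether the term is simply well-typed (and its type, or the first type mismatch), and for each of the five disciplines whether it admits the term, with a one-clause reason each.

counts: g ×2; r ×1; q [bound] ×0; h [bound] ×0; p [bound] ×0; f [bound] ×0
left-to-right use order: r, g, g
typing: well-typed at P
ordered ✗ (needs contraction — g ×2; needs weakening: q, h, p, f unused)
linear ✗ (needs contraction — g ×2; needs weakening: q, h, p, f unused)
affine ✗ (needs contraction — g ×2)
relevant ✗ (needs weakening: q, h, p, f unused)
unrestricted ✓ (simply typable at P; W, C, E all held)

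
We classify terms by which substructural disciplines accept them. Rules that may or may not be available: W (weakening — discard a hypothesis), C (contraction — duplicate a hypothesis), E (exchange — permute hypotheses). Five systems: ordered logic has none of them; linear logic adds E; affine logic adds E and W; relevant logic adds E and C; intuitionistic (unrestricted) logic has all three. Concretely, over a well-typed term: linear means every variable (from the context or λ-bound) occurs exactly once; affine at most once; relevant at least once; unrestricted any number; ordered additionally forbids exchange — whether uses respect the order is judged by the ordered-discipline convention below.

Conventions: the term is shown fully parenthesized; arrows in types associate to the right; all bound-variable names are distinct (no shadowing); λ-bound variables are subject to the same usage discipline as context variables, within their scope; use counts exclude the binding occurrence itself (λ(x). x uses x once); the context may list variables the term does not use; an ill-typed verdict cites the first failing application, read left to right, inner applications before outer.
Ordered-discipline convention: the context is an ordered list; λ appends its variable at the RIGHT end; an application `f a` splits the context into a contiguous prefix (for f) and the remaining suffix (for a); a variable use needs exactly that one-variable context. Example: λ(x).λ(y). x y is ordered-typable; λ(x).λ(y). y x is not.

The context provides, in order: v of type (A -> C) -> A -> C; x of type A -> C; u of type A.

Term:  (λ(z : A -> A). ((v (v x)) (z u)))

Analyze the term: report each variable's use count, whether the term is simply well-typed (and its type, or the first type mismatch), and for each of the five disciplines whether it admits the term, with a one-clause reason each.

use counts: v: 2×, x: 1×, u: 1×, z [bound]: 1×
left-to-right use order: v, v, x, z, u
typing: the term checks, with type (A -> A) -> C
ordered ✗ (needs contraction — v ×2)
linear ✗ (needs contraction — v ×2)
affine ✗ (needs contraction — v ×2)
relevant ✓ (none of v, x, u, z goes unused)
unrestricted ✓ (type-checks ((A -> A) -> C) and nothing is barred)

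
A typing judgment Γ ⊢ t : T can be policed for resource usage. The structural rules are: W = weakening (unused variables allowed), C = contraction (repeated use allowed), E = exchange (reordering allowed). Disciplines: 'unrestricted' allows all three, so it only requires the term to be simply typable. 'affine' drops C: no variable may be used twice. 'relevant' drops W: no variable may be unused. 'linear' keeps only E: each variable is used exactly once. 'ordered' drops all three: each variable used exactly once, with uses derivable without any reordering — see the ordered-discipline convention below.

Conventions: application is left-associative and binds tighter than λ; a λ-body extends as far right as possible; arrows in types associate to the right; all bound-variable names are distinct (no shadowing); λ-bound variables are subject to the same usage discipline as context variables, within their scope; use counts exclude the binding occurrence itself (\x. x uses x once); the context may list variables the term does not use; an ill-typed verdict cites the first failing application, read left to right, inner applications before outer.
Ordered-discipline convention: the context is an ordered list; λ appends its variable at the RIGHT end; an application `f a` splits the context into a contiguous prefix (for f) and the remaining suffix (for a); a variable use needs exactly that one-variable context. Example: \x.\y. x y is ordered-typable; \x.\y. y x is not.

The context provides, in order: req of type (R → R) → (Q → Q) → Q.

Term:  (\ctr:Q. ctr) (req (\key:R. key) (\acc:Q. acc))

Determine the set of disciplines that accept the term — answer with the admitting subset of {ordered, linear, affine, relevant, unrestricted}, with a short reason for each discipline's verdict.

admitted in: ordered, linear, affine, relevant, unrestricted
counts: req ×1; ctr (λ-bound) ×1; key (λ-bound) ×1; acc (λ-bound) ×1
uses in reading order: ctr, req, key, acc
typing: well-typed at Q
ordered: ✓, one use each (req, ctr, key, acc); ordered split holds
linear: ✓, each of req, ctr, key, acc used exactly once
affine: ✓, none of req, ctr, key, acc used more than once
relevant: ✓, every one of req, ctr, key, acc appears
unrestricted: ✓, simply typable at Q; W, C, E all held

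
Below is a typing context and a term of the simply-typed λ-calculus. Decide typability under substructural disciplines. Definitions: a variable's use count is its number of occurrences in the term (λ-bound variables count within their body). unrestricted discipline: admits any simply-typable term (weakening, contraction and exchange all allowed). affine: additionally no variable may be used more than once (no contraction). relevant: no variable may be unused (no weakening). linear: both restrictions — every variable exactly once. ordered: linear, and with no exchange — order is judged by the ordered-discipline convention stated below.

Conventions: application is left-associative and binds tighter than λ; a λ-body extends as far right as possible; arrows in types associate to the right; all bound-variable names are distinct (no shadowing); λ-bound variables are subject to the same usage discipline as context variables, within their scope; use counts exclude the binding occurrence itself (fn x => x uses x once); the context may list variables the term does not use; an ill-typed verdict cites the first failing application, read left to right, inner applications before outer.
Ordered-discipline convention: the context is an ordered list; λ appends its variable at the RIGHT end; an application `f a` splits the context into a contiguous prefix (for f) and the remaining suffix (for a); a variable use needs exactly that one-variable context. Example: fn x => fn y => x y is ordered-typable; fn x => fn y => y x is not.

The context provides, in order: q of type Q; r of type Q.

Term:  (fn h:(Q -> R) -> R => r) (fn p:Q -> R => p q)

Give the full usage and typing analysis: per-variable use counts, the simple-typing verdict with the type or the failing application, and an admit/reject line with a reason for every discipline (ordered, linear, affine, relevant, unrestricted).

usage: q: 1×, r: 1×, h (bound): 0×, p (bound): 1×
use order (left to right): r, p, q
typing: well-typed — term : Q
ordered: ✗, h left unused
linear: ✗, h left unused
affine: ✓, none of q, r, h, p used more than once
relevant: ✗, h left unused
unrestricted: ✓, typability at Q is all that's needed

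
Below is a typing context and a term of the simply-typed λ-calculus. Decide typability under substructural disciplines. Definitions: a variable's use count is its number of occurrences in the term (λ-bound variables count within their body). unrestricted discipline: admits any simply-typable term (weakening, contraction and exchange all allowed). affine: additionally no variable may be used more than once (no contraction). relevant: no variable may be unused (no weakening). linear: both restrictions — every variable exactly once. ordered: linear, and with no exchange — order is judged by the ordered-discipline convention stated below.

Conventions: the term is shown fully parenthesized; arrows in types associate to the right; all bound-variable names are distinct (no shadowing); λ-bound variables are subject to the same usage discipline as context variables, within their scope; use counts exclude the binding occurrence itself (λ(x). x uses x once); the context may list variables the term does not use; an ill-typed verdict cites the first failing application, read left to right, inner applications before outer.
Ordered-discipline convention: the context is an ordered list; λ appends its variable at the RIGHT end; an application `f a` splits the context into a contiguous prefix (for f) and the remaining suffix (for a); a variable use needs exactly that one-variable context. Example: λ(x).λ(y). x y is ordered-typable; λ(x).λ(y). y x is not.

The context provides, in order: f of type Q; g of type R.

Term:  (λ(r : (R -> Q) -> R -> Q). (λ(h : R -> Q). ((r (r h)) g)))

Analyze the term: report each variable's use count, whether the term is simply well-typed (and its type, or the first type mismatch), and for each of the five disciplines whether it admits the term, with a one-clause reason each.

variable uses: f=0; g=1; r (λ-bound)=2; h (λ-bound)=1
uses in reading order: r, r, h, g
typing: well-typed — term : ((R -> Q) -> R -> Q) -> (R -> Q) -> Q
ordered: ✗ — uses contraction: r ×2; unused: f — weakening required
linear: ✗ — uses contraction: r ×2; unused: f — weakening required
affine: ✗ — uses contraction: r ×2
relevant: ✗ — unused: f — weakening required
unrestricted: ✓ — well-typed at ((R -> Q) -> R -> Q) -> (R -> Q) -> Q; no restrictions here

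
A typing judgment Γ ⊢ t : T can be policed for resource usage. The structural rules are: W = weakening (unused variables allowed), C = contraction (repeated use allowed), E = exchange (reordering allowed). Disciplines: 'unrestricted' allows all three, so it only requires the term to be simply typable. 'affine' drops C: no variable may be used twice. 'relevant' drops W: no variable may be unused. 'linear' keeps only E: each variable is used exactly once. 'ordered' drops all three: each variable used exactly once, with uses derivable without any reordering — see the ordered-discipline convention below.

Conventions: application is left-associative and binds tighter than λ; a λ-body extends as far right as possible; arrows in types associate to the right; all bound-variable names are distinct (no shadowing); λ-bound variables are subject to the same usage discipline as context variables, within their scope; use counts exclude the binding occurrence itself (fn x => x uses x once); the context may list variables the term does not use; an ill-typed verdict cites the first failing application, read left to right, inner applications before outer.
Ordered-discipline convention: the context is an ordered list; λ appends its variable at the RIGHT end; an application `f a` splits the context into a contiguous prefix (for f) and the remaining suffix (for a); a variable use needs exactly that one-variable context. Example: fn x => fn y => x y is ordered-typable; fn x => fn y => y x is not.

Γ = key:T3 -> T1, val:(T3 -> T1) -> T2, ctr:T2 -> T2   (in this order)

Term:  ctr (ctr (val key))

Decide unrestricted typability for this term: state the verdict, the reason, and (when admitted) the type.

yes — simply typable at T2; W, C, E all held; term : T2
usage: key=1; val=1; ctr=2
uses in reading order: ctr, ctr, val, key
typing: ✓ — T2
per-discipline verdicts: ordered ✗; linear ✗; affine ✗; relevant ✓; unrestricted ✓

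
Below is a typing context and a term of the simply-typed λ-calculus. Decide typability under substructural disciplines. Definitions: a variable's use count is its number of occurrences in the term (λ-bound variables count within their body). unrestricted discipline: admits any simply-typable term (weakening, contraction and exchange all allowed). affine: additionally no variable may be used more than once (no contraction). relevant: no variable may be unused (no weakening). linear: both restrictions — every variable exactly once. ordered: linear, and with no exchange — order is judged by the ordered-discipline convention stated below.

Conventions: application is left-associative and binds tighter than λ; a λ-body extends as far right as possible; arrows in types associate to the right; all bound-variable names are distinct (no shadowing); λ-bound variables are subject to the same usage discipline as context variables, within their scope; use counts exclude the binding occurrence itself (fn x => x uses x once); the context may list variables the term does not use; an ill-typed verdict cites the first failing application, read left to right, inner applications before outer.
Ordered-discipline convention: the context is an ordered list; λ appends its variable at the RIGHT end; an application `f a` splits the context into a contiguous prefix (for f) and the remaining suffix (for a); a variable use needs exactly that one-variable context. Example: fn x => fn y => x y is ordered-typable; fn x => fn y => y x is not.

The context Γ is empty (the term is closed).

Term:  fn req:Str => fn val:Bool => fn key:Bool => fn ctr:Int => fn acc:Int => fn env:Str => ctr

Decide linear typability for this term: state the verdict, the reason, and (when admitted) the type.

no — req, val, key, acc, env left unused
counts: req (λ-bound): 0; val (λ-bound): 0; key (λ-bound): 0; ctr (λ-bound): 1; acc (λ-bound): 0; env (λ-bound): 0
order of uses: ctr
typing: ✓ — Str -> Bool -> Bool -> Int -> Int -> Str -> Int
across the five disciplines: ordered ✗; linear ✗; affine ✓; relevant ✗; unrestricted ✓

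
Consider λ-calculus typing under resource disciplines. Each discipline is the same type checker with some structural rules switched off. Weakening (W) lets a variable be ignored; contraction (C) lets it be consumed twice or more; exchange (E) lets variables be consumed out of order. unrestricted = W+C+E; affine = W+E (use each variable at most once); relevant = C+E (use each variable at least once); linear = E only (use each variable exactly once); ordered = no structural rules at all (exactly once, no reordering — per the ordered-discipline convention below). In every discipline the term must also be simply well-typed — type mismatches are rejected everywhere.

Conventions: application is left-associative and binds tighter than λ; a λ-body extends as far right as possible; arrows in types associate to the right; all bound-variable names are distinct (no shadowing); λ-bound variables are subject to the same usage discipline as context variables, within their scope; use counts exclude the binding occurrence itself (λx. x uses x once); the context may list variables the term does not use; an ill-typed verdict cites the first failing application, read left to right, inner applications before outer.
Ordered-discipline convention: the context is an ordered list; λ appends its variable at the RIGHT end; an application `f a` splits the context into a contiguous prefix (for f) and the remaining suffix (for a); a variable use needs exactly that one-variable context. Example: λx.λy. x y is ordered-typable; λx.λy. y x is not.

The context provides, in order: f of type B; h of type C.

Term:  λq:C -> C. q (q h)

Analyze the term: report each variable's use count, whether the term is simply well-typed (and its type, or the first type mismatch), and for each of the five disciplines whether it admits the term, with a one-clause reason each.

use counts: f: 0; h: 1; q (λ-bound): 2
uses in reading order: q, q, h
typing: the term checks, with type (C -> C) -> C
ordered: ✗ — repeated use of q ×2; unused: f — weakening required
linear: ✗ — repeated use of q ×2; unused: f — weakening required
affine: ✗ — repeated use of q ×2
relevant: ✗ — unused: f — weakening required
unrestricted: ✓ — type-checks ((C -> C) -> C) and nothing is barred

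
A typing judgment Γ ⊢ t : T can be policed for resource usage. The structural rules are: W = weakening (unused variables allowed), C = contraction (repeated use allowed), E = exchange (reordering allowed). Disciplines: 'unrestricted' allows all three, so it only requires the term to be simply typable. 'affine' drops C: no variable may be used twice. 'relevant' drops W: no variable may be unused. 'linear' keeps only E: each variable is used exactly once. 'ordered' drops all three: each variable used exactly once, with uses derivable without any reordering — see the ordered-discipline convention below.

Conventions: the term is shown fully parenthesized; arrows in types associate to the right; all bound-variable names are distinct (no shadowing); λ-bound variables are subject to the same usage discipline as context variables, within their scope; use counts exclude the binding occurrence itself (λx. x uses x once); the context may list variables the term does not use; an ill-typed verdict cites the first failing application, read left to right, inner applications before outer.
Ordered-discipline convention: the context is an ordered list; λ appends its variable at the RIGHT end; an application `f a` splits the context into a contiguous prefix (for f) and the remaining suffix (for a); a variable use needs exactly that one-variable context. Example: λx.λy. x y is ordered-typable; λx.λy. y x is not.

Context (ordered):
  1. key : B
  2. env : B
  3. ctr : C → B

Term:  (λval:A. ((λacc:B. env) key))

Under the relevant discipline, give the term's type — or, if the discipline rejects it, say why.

not well-typed under relevant — needs weakening: ctr, val, acc unused
counts: key: 1×; env: 1×; ctr: 0×; val (bound): 0×; acc (bound): 0×
uses in reading order: env, key
typing: ✓ — A → B
summary: ordered ✗, linear ✗, affine ✓, relevant ✗, unrestricted ✓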